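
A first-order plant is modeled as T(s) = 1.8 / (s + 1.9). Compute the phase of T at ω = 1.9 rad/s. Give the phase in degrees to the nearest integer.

-45°

∠(j1.9 + 1.9) = arctan(1.9/1.9) = 45.00°
∠T(j1.9) = −45.00° = -45.00°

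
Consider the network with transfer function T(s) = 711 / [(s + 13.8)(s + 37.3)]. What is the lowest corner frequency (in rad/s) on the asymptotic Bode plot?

13.8 rad/s

Break frequencies occur at each pole and zero magnitude: 13.8 rad/s, 37.3 rad/s.
The lowest is 13.8 rad/s.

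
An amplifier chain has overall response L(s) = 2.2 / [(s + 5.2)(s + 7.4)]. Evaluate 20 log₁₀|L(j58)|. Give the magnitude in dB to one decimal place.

|j58 + 5.2| = √(58² + 5.2²) = 58.23
|j58 + 7.4| = √(58² + 7.4²) = 58.47
|L(j58)| = 2.2 / (58.23 × 58.47) = 0.00064613
20 log₁₀(0.00064613) = -63.79 dB

-63.8 dB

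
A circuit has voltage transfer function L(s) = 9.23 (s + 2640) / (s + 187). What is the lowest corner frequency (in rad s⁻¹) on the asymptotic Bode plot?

187 rad s⁻¹

Break frequencies occur at each pole and zero magnitude: 187 rad s⁻¹, 2640 rad s⁻¹.
The lowest is 187 rad s⁻¹.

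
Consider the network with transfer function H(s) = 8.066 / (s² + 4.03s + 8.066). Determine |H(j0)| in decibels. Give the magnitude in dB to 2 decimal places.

H(0) = 8.066 / 8.066 = 1
20 log₁₀(1) = 0.000 dB

0.00 dB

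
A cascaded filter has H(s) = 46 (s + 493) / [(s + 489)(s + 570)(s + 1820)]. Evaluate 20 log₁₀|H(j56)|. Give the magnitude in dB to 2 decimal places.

-87.04 dB

|j56 + 493| = √(56² + 493²) = 496.2
|j56 + 489| = √(56² + 489²) = 492.2
|j56 + 570| = √(56² + 570²) = 572.7
|j56 + 1820| = √(56² + 1820²) = 1821
|H(j56)| = 46 × 496.2 / (492.2 × 572.7 × 1821) = 4.4464e-05
20 log₁₀(4.4464e-05) = -87.040 dB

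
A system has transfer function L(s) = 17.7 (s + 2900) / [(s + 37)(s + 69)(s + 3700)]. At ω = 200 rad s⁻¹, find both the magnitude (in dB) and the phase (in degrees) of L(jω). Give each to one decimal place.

|j200 + 2900| = √(200² + 2900²) = 2907
|j200 + 37| = √(200² + 37²) = 203.4
|j200 + 69| = √(200² + 69²) = 211.6
|j200 + 3700| = √(200² + 3700²) = 3705
|L(j200)| = 17.7 × 2907 / (203.4 × 211.6 × 3705) = 0.00032269
20 log₁₀(0.00032269) = -69.82 dB
∠(j200 + 2900) = arctan(200/2900) = 3.95°
∠(j200 + 37) = arctan(200/37) = 79.52°
∠(j200 + 69) = arctan(200/69) = 70.97°
∠(j200 + 3700) = arctan(200/3700) = 3.09°
∠L(j200) = 3.95° − (79.52° + 70.97° + 3.09°) = -149.63°

|L| = -69.8 dB, ∠L = -149.6°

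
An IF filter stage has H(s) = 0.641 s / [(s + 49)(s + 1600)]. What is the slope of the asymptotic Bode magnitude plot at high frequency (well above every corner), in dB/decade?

With 1 zero and 2 poles, the high-frequency asymptotic slope is 20 × (1 − 2) = -20 dB/decade.

-20 dB/decade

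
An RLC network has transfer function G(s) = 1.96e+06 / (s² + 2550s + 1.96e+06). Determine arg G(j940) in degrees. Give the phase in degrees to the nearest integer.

-66 deg

∠[(j940)² + 2550(j940) + 1.96e+06] = ∠[1.0764e+06 + j2.397e+06] = 65.82°
∠G(j940) = −65.82° = -65.82°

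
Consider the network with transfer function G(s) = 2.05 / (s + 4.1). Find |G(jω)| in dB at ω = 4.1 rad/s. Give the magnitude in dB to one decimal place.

-9.0 dB

|j4.1 + 4.1| = √(4.1² + 4.1²) = 5.798
|G(j4.1)| = 2.05 / 5.798 = 0.35355
20 log₁₀(0.35355) = -9.03 dB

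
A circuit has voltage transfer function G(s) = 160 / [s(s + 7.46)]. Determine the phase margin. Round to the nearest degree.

Gain crossover: |G(jω)| = 1 at ω ≈ 11.6 rad/s.
∠G(j11.6) = −90° − arctan(11.6/7.46) ≈ -147.26°
PM = 180° + (-147.26°) = 32.74°

33°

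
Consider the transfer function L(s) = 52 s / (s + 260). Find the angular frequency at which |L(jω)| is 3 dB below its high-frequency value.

260 rad/s

For a single-pole high-pass, the −3 dB point is at the pole: ω = 260 rad/s.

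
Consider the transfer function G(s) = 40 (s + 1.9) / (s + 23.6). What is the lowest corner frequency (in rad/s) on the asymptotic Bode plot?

Break frequencies occur at each pole and zero magnitude: 1.9 rad/s, 23.6 rad/s.
The lowest is 1.9 rad/s.

1.9 rad/s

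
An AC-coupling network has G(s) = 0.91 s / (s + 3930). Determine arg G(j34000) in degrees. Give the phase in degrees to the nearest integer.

7°

∠(j34000) = 90.00°
∠(j34000 + 3930) = arctan(34000/3930) = 83.41°
∠G(j34000) = 90.00° − 83.41° = 6.59°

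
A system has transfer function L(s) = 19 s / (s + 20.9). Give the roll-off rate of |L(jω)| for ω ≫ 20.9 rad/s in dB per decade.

With 1 zero and 1 pole, the high-frequency asymptotic slope is 20 × (1 − 1) = 0 dB/decade.

0 dB/decade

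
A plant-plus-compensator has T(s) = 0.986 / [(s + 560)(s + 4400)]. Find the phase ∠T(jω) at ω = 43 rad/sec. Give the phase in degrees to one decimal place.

-5.0 deg

∠(j43 + 560) = arctan(43/560) = 4.39°
∠(j43 + 4400) = arctan(43/4400) = 0.56°
∠T(j43) = − (4.39° + 0.56°) = -4.95°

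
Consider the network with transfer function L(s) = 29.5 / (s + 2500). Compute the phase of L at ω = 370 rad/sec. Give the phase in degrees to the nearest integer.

-8°

∠(j370 + 2500) = arctan(370/2500) = 8.42°
∠L(j370) = −8.42° = -8.42°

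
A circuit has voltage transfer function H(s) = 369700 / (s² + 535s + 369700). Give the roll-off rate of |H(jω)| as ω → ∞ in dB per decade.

With 0 zeros and 2 poles, the high-frequency asymptotic slope is 20 × (0 − 2) = -40 dB/decade.

-40 dB/decade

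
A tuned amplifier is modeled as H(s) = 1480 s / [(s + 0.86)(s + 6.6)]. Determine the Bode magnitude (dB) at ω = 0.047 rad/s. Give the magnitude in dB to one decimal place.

21.8 dB

|j0.047| = 0.047
|j0.047 + 0.86| = √(0.047² + 0.86²) = 0.8613
|j0.047 + 6.6| = √(0.047² + 6.6²) = 6.6
|H(j0.047)| = 1480 × 0.047 / (0.8613 × 6.6) = 12.237
20 log₁₀(12.237) = 21.75 dB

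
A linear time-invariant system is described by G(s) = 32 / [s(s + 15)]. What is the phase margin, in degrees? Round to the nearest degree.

Gain crossover: |G(jω)| = 1 at ω ≈ 2.11 rad/s.
∠G(j2.11) = −90° − arctan(2.11/15) ≈ -98.02°
PM = 180° + (-98.02°) = 81.98°

82°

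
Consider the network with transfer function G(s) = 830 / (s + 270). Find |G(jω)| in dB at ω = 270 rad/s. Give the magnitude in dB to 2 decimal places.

6.74 dB

|j270 + 270| = √(270² + 270²) = 381.8
|G(j270)| = 830 / 381.8 = 2.1737
20 log₁₀(2.1737) = 6.744 dB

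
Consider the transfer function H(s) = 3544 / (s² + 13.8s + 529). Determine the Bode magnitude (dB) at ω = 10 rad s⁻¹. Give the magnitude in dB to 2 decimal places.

17.91 dB

|(j10)² + 13.8(j10) + 529| = |429 + j138| = 450.6
|H(j10)| = 3544 / 450.6 = 7.8642
20 log₁₀(7.8642) = 17.913 dB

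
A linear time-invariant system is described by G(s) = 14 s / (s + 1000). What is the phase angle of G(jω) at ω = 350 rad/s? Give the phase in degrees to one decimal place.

∠(j350) = 90.00°
∠(j350 + 1000) = arctan(350/1000) = 19.29°
∠G(j350) = 90.00° − 19.29° = 70.71°

70.7 deg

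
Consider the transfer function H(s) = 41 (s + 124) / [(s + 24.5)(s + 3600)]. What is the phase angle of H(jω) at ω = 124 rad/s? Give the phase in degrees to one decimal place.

∠(j124 + 124) = arctan(124/124) = 45.00°
∠(j124 + 24.5) = arctan(124/24.5) = 78.82°
∠(j124 + 3600) = arctan(124/3600) = 1.97°
∠H(j124) = 45.00° − (78.82° + 1.97°) = -35.80°

-35.8 deg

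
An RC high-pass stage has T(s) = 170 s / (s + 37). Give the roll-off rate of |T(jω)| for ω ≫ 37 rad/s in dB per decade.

With 1 zero and 1 pole, the high-frequency asymptotic slope is 20 × (1 − 1) = 0 dB/decade.

0 dB/decade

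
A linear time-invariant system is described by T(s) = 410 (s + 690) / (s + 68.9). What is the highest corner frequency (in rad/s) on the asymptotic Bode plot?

Break frequencies occur at each pole and zero magnitude: 68.9 rad/s, 690 rad/s.
The highest is 690 rad/s.

690 rad/s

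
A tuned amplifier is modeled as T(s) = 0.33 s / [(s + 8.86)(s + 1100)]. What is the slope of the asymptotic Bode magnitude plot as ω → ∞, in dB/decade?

With 1 zero and 2 poles, the high-frequency asymptotic slope is 20 × (1 − 2) = -20 dB/decade.

-20 dB/decade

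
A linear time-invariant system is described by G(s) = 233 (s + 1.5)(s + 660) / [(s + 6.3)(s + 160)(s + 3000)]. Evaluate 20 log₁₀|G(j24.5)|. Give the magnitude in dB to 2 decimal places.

|j24.5 + 1.5| = √(24.5² + 1.5²) = 24.55
|j24.5 + 660| = √(24.5² + 660²) = 660.5
|j24.5 + 6.3| = √(24.5² + 6.3²) = 25.3
|j24.5 + 160| = √(24.5² + 160²) = 161.9
|j24.5 + 3000| = √(24.5² + 3000²) = 3000
|G(j24.5)| = 233 × 24.55 × 660.5 / (25.3 × 161.9 × 3000) = 0.30748
20 log₁₀(0.30748) = -10.244 dB

-10.24 dB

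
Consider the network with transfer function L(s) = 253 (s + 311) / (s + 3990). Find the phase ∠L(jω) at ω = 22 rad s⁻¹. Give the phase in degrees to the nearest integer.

4°

∠(j22 + 311) = arctan(22/311) = 4.05°
∠(j22 + 3990) = arctan(22/3990) = 0.32°
∠L(j22) = 4.05° − 0.32° = 3.73°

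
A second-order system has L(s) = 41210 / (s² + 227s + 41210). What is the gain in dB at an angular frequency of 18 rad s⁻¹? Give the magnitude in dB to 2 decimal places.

|(j18)² + 227(j18) + 41210| = |40886 + j4086| = 4.109e+04
|L(j18)| = 41210 / 4.109e+04 = 1.0029
20 log₁₀(1.0029) = 0.025 dB

0.03 dB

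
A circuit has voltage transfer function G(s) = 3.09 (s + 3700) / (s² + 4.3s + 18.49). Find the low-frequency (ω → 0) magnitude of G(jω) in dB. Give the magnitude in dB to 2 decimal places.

55.82 dB

G(0) = 3.09 × 3700 / 18.49 = 618.33
20 log₁₀(618.33) = 55.824 dB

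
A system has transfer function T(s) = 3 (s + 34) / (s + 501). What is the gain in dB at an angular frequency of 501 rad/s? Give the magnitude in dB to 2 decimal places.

|j501 + 34| = √(501² + 34²) = 502.2
|j501 + 501| = √(501² + 501²) = 708.5
|T(j501)| = 3 × 502.2 / 708.5 = 2.1262
20 log₁₀(2.1262) = 6.552 dB

6.55 dB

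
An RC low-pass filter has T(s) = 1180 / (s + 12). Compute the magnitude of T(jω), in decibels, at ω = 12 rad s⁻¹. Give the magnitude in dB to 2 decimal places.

|j12 + 12| = √(12² + 12²) = 16.97
|T(j12)| = 1180 / 16.97 = 69.532
20 log₁₀(69.532) = 36.844 dB

36.84 dB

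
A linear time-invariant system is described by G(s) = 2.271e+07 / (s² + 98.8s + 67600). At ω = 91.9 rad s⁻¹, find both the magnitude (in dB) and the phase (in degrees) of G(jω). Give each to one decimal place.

|G| = 51.6 dB, ∠G = -8.7°

|(j91.9)² + 98.8(j91.9) + 67600| = |59154 + j9079.7| = 5.985e+04
|G(j91.9)| = 2.271e+07 / 5.985e+04 = 379.47
20 log₁₀(379.47) = 51.58 dB
∠[(j91.9)² + 98.8(j91.9) + 67600] = ∠[59154 + j9079.7] = 8.73°
∠G(j91.9) = −8.73° = -8.73°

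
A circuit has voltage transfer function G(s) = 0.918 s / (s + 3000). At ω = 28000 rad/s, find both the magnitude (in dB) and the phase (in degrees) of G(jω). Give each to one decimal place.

|G| = -0.8 dB, ∠G = 6.1°

|j28000| = 2.8e+04
|j28000 + 3000| = √(28000² + 3000²) = 2.816e+04
|G(j28000)| = 0.918 × 2.8e+04 / 2.816e+04 = 0.91278
20 log₁₀(0.91278) = -0.79 dB
∠(j28000) = 90.00°
∠(j28000 + 3000) = arctan(28000/3000) = 83.88°
∠G(j28000) = 90.00° − 83.88° = 6.12°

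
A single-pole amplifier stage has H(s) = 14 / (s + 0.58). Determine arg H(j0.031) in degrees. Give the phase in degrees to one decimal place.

-3.1°

∠(j0.031 + 0.58) = arctan(0.031/0.58) = 3.06°
∠H(j0.031) = −3.06° = -3.06°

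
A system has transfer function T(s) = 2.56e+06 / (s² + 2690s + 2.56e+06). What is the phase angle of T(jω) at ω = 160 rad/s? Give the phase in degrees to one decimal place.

-9.6 deg

∠[(j160)² + 2690(j160) + 2.56e+06] = ∠[2.5344e+06 + j4.304e+05] = 9.64°
∠T(j160) = −9.64° = -9.64°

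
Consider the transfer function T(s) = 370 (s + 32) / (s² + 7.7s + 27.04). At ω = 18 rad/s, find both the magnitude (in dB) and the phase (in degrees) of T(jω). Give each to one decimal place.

|j18 + 32| = √(18² + 32²) = 36.72
|(j18)² + 7.7(j18) + 27.04| = |-296.96 + j138.6| = 327.7
|T(j18)| = 370 × 36.72 / 327.7 = 41.453
20 log₁₀(41.453) = 32.35 dB
∠(j18 + 32) = arctan(18/32) = 29.36°
∠[(j18)² + 7.7(j18) + 27.04] = ∠[-296.96 + j138.6] = 154.98°
∠T(j18) = 29.36° − 154.98° = -125.62°

|T| = 32.4 dB, ∠T = -125.6°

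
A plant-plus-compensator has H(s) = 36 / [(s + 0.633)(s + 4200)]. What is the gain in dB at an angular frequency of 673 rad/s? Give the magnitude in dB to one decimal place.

-98.0 dB

|j673 + 0.633| = √(673² + 0.633²) = 673
|j673 + 4200| = √(673² + 4200²) = 4254
|H(j673)| = 36 / (673 × 4254) = 1.2576e-05
20 log₁₀(1.2576e-05) = -98.01 dB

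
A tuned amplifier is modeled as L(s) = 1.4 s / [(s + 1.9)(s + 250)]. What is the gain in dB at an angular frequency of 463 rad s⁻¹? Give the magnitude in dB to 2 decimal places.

|j463| = 463
|j463 + 1.9| = √(463² + 1.9²) = 463
|j463 + 250| = √(463² + 250²) = 526.2
|L(j463)| = 1.4 × 463 / (463 × 526.2) = 0.0026606
20 log₁₀(0.0026606) = -51.500 dB

-51.50 dB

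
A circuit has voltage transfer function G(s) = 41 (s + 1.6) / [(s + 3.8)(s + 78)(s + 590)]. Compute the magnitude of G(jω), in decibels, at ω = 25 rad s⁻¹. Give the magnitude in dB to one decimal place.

-61.5 dB

|j25 + 1.6| = √(25² + 1.6²) = 25.05
|j25 + 3.8| = √(25² + 3.8²) = 25.29
|j25 + 78| = √(25² + 78²) = 81.91
|j25 + 590| = √(25² + 590²) = 590.5
|G(j25)| = 41 × 25.05 / (25.29 × 81.91 × 590.5) = 0.00083973
20 log₁₀(0.00083973) = -61.52 dB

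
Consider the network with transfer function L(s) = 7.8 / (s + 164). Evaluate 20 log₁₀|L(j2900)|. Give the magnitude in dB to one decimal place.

-51.4 dB

|j2900 + 164| = √(2900² + 164²) = 2905
|L(j2900)| = 7.8 / 2905 = 0.0026854
20 log₁₀(0.0026854) = -51.42 dB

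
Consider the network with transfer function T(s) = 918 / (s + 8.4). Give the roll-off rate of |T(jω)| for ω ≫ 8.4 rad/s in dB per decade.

With 0 zeros and 1 pole, the high-frequency asymptotic slope is 20 × (0 − 1) = -20 dB/decade.

-20 dB/decade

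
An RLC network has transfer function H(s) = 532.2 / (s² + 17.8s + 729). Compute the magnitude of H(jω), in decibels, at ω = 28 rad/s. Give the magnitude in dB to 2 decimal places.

|(j28)² + 17.8(j28) + 729| = |-55 + j498.4| = 501.4
|H(j28)| = 532.2 / 501.4 = 1.0614
20 log₁₀(1.0614) = 0.517 dB

0.52 dB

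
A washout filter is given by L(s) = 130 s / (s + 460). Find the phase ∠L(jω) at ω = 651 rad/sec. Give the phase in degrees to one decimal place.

35.2°

∠(j651) = 90.00°
∠(j651 + 460) = arctan(651/460) = 54.75°
∠L(j651) = 90.00° − 54.75° = 35.25°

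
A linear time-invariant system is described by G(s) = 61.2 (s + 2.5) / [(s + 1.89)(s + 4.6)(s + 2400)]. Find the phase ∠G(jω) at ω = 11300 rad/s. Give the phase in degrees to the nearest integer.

-168°

∠(j11300 + 2.5) = arctan(11300/2.5) = 89.99°
∠(j11300 + 1.89) = arctan(11300/1.89) = 89.99°
∠(j11300 + 4.6) = arctan(11300/4.6) = 89.98°
∠(j11300 + 2400) = arctan(11300/2400) = 78.01°
∠G(j11300) = 89.99° − (89.99° + 89.98° + 78.01°) = -167.99°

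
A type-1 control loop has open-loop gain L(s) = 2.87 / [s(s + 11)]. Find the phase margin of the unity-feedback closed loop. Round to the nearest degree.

Gain crossover: |L(jω)| = 1 at ω ≈ 0.261 rad s⁻¹.
∠L(j0.261) = −90° − arctan(0.261/11) ≈ -91.36°
PM = 180° + (-91.36°) = 88.64°

89°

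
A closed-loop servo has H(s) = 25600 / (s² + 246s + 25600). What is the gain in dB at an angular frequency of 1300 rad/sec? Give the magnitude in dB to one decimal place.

|(j1300)² + 246(j1300) + 25600| = |-1.6644e+06 + j3.198e+05| = 1.695e+06
|H(j1300)| = 25600 / 1.695e+06 = 0.015105
20 log₁₀(0.015105) = -36.42 dB

-36.4 dB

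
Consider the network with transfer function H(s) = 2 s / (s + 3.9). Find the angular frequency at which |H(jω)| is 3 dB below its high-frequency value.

For a single-pole high-pass, the −3 dB point is at the pole: ω = 3.9 rad/s.

3.9 rad/s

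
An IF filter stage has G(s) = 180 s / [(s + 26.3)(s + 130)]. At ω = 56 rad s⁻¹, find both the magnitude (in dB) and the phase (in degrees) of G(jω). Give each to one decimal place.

|G| = 1.2 dB, ∠G = 1.9°

|j56| = 56
|j56 + 26.3| = √(56² + 26.3²) = 61.87
|j56 + 130| = √(56² + 130²) = 141.5
|G(j56)| = 180 × 56 / (61.87 × 141.5) = 1.151
20 log₁₀(1.151) = 1.22 dB
∠(j56) = 90.00°
∠(j56 + 26.3) = arctan(56/26.3) = 64.84°
∠(j56 + 130) = arctan(56/130) = 23.30°
∠G(j56) = 90.00° − (64.84° + 23.30°) = 1.85°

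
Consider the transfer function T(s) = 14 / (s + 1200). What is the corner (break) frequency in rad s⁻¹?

1200 rad s⁻¹

The single real pole at s = −1200 gives a corner at ω = 1200 rad s⁻¹.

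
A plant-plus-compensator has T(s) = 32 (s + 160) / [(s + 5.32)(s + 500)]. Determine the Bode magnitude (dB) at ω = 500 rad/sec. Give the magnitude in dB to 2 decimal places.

|j500 + 160| = √(500² + 160²) = 525
|j500 + 5.32| = √(500² + 5.32²) = 500
|j500 + 500| = √(500² + 500²) = 707.1
|T(j500)| = 32 × 525 / (500 × 707.1) = 0.047513
20 log₁₀(0.047513) = -26.464 dB

-26.46 dB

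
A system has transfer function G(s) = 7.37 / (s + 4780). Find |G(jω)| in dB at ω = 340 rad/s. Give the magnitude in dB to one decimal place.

|j340 + 4780| = √(340² + 4780²) = 4792
|G(j340)| = 7.37 / 4792 = 0.001538
20 log₁₀(0.001538) = -56.26 dB

-56.3 dB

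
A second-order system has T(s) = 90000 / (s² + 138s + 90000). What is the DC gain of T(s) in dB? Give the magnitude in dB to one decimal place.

0.0 dB

T(0) = 90000 / 90000 = 1
20 log₁₀(1) = 0.00 dB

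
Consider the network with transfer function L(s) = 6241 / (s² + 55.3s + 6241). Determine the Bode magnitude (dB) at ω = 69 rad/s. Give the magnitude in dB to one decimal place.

3.7 dB

|(j69)² + 55.3(j69) + 6241| = |1480 + j3815.7| = 4093
|L(j69)| = 6241 / 4093 = 1.5249
20 log₁₀(1.5249) = 3.66 dB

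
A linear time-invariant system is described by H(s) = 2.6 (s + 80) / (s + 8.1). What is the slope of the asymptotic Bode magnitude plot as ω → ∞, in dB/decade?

0 dB/decade

With 1 zero and 1 pole, the high-frequency asymptotic slope is 20 × (1 − 1) = 0 dB/decade.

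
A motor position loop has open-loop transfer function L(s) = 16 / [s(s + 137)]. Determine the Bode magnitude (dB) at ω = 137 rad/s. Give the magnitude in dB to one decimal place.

-64.4 dB

|j137 + 137| = √(137² + 137²) = 193.7
|j137| = 137
|L(j137)| = 16 / (193.7 × 137) = 0.00060279
20 log₁₀(0.00060279) = -64.40 dB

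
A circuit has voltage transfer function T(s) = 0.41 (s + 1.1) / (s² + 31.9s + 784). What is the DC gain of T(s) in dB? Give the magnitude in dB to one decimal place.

T(0) = 0.41 × 1.1 / 784 = 0.00057526
20 log₁₀(0.00057526) = -64.80 dB

-64.8 dB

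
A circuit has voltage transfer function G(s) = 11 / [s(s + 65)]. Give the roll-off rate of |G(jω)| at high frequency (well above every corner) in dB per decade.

-40 dB/decade

With 0 zeros and 2 poles, the high-frequency asymptotic slope is 20 × (0 − 2) = -40 dB/decade.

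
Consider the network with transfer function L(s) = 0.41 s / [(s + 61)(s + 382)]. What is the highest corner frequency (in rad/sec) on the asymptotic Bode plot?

Break frequencies occur at each pole and zero magnitude: 61 rad/sec, 382 rad/sec.
The highest is 382 rad/sec.

382 rad/sec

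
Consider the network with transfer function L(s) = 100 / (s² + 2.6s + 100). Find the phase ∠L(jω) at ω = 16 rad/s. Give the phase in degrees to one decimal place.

∠[(j16)² + 2.6(j16) + 100] = ∠[-156 + j41.6] = 165.07°
∠L(j16) = −165.07° = -165.07°

-165.1°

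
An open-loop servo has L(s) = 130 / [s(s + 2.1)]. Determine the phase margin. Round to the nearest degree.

11°

Gain crossover: |L(jω)| = 1 at ω ≈ 11.3 rad/s.
∠L(j11.3) = −90° − arctan(11.3/2.1) ≈ -169.48°
PM = 180° + (-169.48°) = 10.52°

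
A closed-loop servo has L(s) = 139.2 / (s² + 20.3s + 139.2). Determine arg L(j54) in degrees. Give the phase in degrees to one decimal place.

-158.5°

∠[(j54)² + 20.3(j54) + 139.2] = ∠[-2776.8 + j1096.2] = 158.46°
∠L(j54) = −158.46° = -158.46°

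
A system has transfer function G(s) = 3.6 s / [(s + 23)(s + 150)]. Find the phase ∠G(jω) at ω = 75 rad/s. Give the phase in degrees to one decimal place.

-9.5°

∠(j75) = 90.00°
∠(j75 + 23) = arctan(75/23) = 72.95°
∠(j75 + 150) = arctan(75/150) = 26.57°
∠G(j75) = 90.00° − (72.95° + 26.57°) = -9.52°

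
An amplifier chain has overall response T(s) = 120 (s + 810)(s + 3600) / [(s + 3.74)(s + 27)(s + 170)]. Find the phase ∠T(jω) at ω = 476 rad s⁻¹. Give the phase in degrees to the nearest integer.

-209°

∠(j476 + 810) = arctan(476/810) = 30.44°
∠(j476 + 3600) = arctan(476/3600) = 7.53°
∠(j476 + 3.74) = arctan(476/3.74) = 89.55°
∠(j476 + 27) = arctan(476/27) = 86.75°
∠(j476 + 170) = arctan(476/170) = 70.35°
∠T(j476) = 30.44° + 7.53° − (89.55° + 86.75° + 70.35°) = -208.68°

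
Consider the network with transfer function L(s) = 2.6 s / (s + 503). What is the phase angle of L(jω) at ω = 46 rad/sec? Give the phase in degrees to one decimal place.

84.8°

∠(j46) = 90.00°
∠(j46 + 503) = arctan(46/503) = 5.23°
∠L(j46) = 90.00° − 5.23° = 84.77°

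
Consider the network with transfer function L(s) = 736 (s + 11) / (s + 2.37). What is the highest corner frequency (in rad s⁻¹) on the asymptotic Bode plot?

11 rad s⁻¹

Break frequencies occur at each pole and zero magnitude: 2.37 rad s⁻¹, 11 rad s⁻¹.
The highest is 11 rad s⁻¹.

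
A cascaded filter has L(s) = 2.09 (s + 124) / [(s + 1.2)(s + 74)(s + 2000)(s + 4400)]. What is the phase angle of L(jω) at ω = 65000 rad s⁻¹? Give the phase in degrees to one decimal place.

∠(j65000 + 124) = arctan(65000/124) = 89.89°
∠(j65000 + 1.2) = arctan(65000/1.2) = 90.00°
∠(j65000 + 74) = arctan(65000/74) = 89.93°
∠(j65000 + 2000) = arctan(65000/2000) = 88.24°
∠(j65000 + 4400) = arctan(65000/4400) = 86.13°
∠L(j65000) = 89.89° − (90.00° + 89.93° + 88.24° + 86.13°) = -264.41°

-264.4°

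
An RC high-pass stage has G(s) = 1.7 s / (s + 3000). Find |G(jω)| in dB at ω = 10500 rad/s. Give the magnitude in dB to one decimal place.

|j10500| = 1.05e+04
|j10500 + 3000| = √(10500² + 3000²) = 1.092e+04
|G(j10500)| = 1.7 × 1.05e+04 / 1.092e+04 = 1.6346
20 log₁₀(1.6346) = 4.27 dB

4.3 dB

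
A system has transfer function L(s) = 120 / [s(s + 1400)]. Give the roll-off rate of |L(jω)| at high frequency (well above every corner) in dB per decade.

-40 dB/decade

With 0 zeros and 2 poles, the high-frequency asymptotic slope is 20 × (0 − 2) = -40 dB/decade.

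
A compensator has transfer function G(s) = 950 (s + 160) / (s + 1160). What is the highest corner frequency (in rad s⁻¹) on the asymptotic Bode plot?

Break frequencies occur at each pole and zero magnitude: 160 rad s⁻¹, 1160 rad s⁻¹.
The highest is 1160 rad s⁻¹.

1160 rad s⁻¹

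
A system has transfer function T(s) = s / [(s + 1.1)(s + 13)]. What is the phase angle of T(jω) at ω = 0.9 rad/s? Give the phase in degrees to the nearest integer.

∠(j0.9) = 90.00°
∠(j0.9 + 1.1) = arctan(0.9/1.1) = 39.29°
∠(j0.9 + 13) = arctan(0.9/13) = 3.96°
∠T(j0.9) = 90.00° − (39.29° + 3.96°) = 46.75°

47°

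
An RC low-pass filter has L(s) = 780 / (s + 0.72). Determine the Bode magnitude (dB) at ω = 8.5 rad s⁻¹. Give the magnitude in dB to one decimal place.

|j8.5 + 0.72| = √(8.5² + 0.72²) = 8.53
|L(j8.5)| = 780 / 8.53 = 91.437
20 log₁₀(91.437) = 39.22 dB

39.2 dB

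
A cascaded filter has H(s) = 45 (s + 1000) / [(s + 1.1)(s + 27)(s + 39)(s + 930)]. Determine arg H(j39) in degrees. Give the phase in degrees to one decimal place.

-188.9 deg

∠(j39 + 1000) = arctan(39/1000) = 2.23°
∠(j39 + 1.1) = arctan(39/1.1) = 88.38°
∠(j39 + 27) = arctan(39/27) = 55.30°
∠(j39 + 39) = arctan(39/39) = 45.00°
∠(j39 + 930) = arctan(39/930) = 2.40°
∠H(j39) = 2.23° − (88.38° + 55.30° + 45.00° + 2.40°) = -188.86°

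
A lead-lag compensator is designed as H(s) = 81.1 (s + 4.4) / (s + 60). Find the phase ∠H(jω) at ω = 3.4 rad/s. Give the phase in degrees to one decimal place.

34.5°

∠(j3.4 + 4.4) = arctan(3.4/4.4) = 37.69°
∠(j3.4 + 60) = arctan(3.4/60) = 3.24°
∠H(j3.4) = 37.69° − 3.24° = 34.45°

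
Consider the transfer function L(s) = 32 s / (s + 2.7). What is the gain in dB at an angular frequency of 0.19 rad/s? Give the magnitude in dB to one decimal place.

7.0 dB

|j0.19| = 0.19
|j0.19 + 2.7| = √(0.19² + 2.7²) = 2.707
|L(j0.19)| = 32 × 0.19 / 2.707 = 2.2463
20 log₁₀(2.2463) = 7.03 dB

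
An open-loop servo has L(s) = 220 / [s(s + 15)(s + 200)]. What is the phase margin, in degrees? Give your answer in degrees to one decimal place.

Gain crossover: |L(jω)| = 1 at ω ≈ 0.0733 rad/sec.
∠L(j0.0733) = −90° − arctan(0.0733/15) − arctan(0.0733/200) ≈ -90.30°
PM = 180° + (-90.30°) = 89.70°

89.7°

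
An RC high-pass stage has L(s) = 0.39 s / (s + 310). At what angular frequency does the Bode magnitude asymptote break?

The single real pole at s = −310 gives a corner at ω = 310 rad/s.

310 rad/s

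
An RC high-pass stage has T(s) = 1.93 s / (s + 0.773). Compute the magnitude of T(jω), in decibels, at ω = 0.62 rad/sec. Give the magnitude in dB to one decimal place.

|j0.62| = 0.62
|j0.62 + 0.773| = √(0.62² + 0.773²) = 0.9909
|T(j0.62)| = 1.93 × 0.62 / 0.9909 = 1.2076
20 log₁₀(1.2076) = 1.64 dB

1.6 dB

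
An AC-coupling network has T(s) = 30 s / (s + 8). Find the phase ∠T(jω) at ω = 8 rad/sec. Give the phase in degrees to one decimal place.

∠(j8) = 90.00°
∠(j8 + 8) = arctan(8/8) = 45.00°
∠T(j8) = 90.00° − 45.00° = 45.00°

45.0°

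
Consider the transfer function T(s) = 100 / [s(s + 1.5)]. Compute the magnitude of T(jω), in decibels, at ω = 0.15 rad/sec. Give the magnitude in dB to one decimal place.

52.9 dB

|j0.15 + 1.5| = √(0.15² + 1.5²) = 1.507
|j0.15| = 0.15
|T(j0.15)| = 100 / (1.507 × 0.15) = 442.24
20 log₁₀(442.24) = 52.91 dB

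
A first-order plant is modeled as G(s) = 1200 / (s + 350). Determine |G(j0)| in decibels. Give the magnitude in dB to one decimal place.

10.7 dB

G(0) = 1200 / 350 = 3.4286
20 log₁₀(3.4286) = 10.70 dB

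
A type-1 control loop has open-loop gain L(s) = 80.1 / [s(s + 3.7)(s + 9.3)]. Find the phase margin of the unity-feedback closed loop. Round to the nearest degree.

49°

Gain crossover: |L(jω)| = 1 at ω ≈ 2 rad/sec.
∠L(j2) = −90° − arctan(2/3.7) − arctan(2/9.3) ≈ -130.56°
PM = 180° + (-130.56°) = 49.44°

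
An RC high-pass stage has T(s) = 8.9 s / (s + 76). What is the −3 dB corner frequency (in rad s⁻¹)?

For a single-pole high-pass, the −3 dB point is at the pole: ω = 76 rad s⁻¹.

76 rad s⁻¹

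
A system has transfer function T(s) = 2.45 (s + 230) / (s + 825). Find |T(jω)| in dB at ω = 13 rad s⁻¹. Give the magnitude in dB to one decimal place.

-3.3 dB

|j13 + 230| = √(13² + 230²) = 230.4
|j13 + 825| = √(13² + 825²) = 825.1
|T(j13)| = 2.45 × 230.4 / 825.1 = 0.68404
20 log₁₀(0.68404) = -3.30 dB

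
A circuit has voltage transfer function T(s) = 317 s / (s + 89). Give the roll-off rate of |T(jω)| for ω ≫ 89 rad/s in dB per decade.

0 dB/decade

With 1 zero and 1 pole, the high-frequency asymptotic slope is 20 × (1 − 1) = 0 dB/decade.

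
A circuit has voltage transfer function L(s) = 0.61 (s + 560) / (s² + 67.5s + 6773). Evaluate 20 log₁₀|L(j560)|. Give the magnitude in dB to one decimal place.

|j560 + 560| = √(560² + 560²) = 792
|(j560)² + 67.5(j560) + 6773| = |-3.0683e+05 + j37800| = 3.091e+05
|L(j560)| = 0.61 × 792 / 3.091e+05 = 0.0015627
20 log₁₀(0.0015627) = -56.12 dB

-56.1 dB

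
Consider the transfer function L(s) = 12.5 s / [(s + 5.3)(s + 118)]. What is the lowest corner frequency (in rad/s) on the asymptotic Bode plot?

Break frequencies occur at each pole and zero magnitude: 5.3 rad/s, 118 rad/s.
The lowest is 5.3 rad/s.

5.3 rad/s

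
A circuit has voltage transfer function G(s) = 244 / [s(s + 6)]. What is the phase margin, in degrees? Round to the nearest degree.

Gain crossover: |G(jω)| = 1 at ω ≈ 15.1 rad/sec.
∠G(j15.1) = −90° − arctan(15.1/6) ≈ -158.27°
PM = 180° + (-158.27°) = 21.73°

22°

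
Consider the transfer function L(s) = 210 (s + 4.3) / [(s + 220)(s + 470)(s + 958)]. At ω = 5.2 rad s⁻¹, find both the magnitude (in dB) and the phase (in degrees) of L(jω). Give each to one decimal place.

|j5.2 + 4.3| = √(5.2² + 4.3²) = 6.748
|j5.2 + 220| = √(5.2² + 220²) = 220.1
|j5.2 + 470| = √(5.2² + 470²) = 470
|j5.2 + 958| = √(5.2² + 958²) = 958
|L(j5.2)| = 210 × 6.748 / (220.1 × 470 × 958) = 1.43e-05
20 log₁₀(1.43e-05) = -96.89 dB
∠(j5.2 + 4.3) = arctan(5.2/4.3) = 50.41°
∠(j5.2 + 220) = arctan(5.2/220) = 1.35°
∠(j5.2 + 470) = arctan(5.2/470) = 0.63°
∠(j5.2 + 958) = arctan(5.2/958) = 0.31°
∠L(j5.2) = 50.41° − (1.35° + 0.63° + 0.31°) = 48.11°

|L| = -96.9 dB, ∠L = 48.1°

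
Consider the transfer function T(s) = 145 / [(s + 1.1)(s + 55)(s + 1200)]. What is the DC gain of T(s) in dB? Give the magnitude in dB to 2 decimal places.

-53.99 dB

T(0) = 145 / (1.1 × 55 × 1200) = 0.0019972
20 log₁₀(0.0019972) = -53.991 dB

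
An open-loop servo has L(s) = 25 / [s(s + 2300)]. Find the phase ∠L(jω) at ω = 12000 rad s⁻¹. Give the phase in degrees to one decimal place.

-169.1°

∠(j12000 + 2300) = arctan(12000/2300) = 79.15°
∠(j12000) = 90.00°
∠L(j12000) = − (79.15° + 90.00°) = -169.15°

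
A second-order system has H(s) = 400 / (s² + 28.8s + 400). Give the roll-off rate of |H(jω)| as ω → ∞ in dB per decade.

-40 dB/decade

With 0 zeros and 2 poles, the high-frequency asymptotic slope is 20 × (0 − 2) = -40 dB/decade.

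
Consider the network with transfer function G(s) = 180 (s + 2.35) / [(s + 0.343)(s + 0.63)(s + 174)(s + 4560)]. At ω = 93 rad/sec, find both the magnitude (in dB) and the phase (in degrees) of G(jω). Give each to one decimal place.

|j93 + 2.35| = √(93² + 2.35²) = 93.03
|j93 + 0.343| = √(93² + 0.343²) = 93
|j93 + 0.63| = √(93² + 0.63²) = 93
|j93 + 174| = √(93² + 174²) = 197.3
|j93 + 4560| = √(93² + 4560²) = 4561
|G(j93)| = 180 × 93.03 / (93 × 93 × 197.3 × 4561) = 2.1515e-06
20 log₁₀(2.1515e-06) = -113.35 dB
∠(j93 + 2.35) = arctan(93/2.35) = 88.55°
∠(j93 + 0.343) = arctan(93/0.343) = 89.79°
∠(j93 + 0.63) = arctan(93/0.63) = 89.61°
∠(j93 + 174) = arctan(93/174) = 28.12°
∠(j93 + 4560) = arctan(93/4560) = 1.17°
∠G(j93) = 88.55° − (89.79° + 89.61° + 28.12° + 1.17°) = -120.14°

|G| = -113.3 dB, ∠G = -120.1°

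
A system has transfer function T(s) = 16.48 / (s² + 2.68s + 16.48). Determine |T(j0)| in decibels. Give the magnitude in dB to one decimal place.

0.0 dB

T(0) = 16.48 / 16.48 = 1
20 log₁₀(1) = 0.00 dB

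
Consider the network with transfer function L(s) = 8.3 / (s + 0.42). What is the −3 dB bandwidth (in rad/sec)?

For a single-pole low-pass, the −3 dB point is at the pole: ω = 0.42 rad/sec.

0.42 rad/sec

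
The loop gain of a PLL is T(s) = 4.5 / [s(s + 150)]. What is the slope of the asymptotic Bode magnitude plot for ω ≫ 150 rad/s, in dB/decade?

With 0 zeros and 2 poles, the high-frequency asymptotic slope is 20 × (0 − 2) = -40 dB/decade.

-40 dB/decade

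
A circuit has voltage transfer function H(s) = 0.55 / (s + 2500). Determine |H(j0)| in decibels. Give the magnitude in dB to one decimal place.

-73.2 dB

H(0) = 0.55 / 2500 = 0.00022
20 log₁₀(0.00022) = -73.15 dB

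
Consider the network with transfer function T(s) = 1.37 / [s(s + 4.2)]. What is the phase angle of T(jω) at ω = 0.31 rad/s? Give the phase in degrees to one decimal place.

∠(j0.31 + 4.2) = arctan(0.31/4.2) = 4.22°
∠(j0.31) = 90.00°
∠T(j0.31) = − (4.22° + 90.00°) = -94.22°

-94.2°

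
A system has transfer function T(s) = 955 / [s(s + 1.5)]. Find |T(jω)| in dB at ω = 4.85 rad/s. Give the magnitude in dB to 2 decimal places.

31.77 dB

|j4.85 + 1.5| = √(4.85² + 1.5²) = 5.077
|j4.85| = 4.85
|T(j4.85)| = 955 / (5.077 × 4.85) = 38.787
20 log₁₀(38.787) = 31.774 dB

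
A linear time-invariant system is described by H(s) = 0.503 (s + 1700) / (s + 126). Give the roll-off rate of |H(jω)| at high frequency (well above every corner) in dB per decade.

0 dB/decade

With 1 zero and 1 pole, the high-frequency asymptotic slope is 20 × (1 − 1) = 0 dB/decade.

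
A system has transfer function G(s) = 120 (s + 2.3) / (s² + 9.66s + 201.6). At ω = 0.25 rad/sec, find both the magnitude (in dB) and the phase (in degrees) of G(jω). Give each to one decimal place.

|G| = 2.8 dB, ∠G = 5.5°

|j0.25 + 2.3| = √(0.25² + 2.3²) = 2.314
|(j0.25)² + 9.66(j0.25) + 201.6| = |201.54 + j2.415| = 201.6
|G(j0.25)| = 120 × 2.314 / 201.6 = 1.3774
20 log₁₀(1.3774) = 2.78 dB
∠(j0.25 + 2.3) = arctan(0.25/2.3) = 6.20°
∠[(j0.25)² + 9.66(j0.25) + 201.6] = ∠[201.54 + j2.415] = 0.69°
∠G(j0.25) = 6.20° − 0.69° = 5.52°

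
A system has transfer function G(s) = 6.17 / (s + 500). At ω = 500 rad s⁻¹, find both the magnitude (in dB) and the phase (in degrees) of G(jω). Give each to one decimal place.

|G| = -41.2 dB, ∠G = -45.0°

|j500 + 500| = √(500² + 500²) = 707.1
|G(j500)| = 6.17 / 707.1 = 0.0087257
20 log₁₀(0.0087257) = -41.18 dB
∠(j500 + 500) = arctan(500/500) = 45.00°
∠G(j500) = −45.00° = -45.00°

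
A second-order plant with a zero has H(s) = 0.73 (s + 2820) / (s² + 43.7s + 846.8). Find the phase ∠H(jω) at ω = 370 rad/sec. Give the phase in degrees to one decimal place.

-165.7°

∠(j370 + 2820) = arctan(370/2820) = 7.47°
∠[(j370)² + 43.7(j370) + 846.8] = ∠[-1.3605e+05 + j16169] = 173.22°
∠H(j370) = 7.47° − 173.22° = -165.75°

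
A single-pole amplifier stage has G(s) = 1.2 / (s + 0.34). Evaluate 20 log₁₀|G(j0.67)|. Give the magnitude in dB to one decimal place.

|j0.67 + 0.34| = √(0.67² + 0.34²) = 0.7513
|G(j0.67)| = 1.2 / 0.7513 = 1.5972
20 log₁₀(1.5972) = 4.07 dB

4.1 dB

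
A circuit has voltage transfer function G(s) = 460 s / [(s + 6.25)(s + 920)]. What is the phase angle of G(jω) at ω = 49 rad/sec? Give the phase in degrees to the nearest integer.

4°

∠(j49) = 90.00°
∠(j49 + 6.25) = arctan(49/6.25) = 82.73°
∠(j49 + 920) = arctan(49/920) = 3.05°
∠G(j49) = 90.00° − (82.73° + 3.05°) = 4.22°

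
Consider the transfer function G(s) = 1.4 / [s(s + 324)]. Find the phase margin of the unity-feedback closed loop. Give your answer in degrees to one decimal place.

Gain crossover: |G(jω)| = 1 at ω ≈ 0.00432 rad/sec.
∠G(j0.00432) = −90° − arctan(0.00432/324) ≈ -90.00°
PM = 180° + (-90.00°) = 90.00°

90.0°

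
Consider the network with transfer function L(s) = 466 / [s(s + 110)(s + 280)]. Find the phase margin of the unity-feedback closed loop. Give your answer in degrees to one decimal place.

90.0°

Gain crossover: |L(jω)| = 1 at ω ≈ 0.0151 rad/s.
∠L(j0.0151) = −90° − arctan(0.0151/110) − arctan(0.0151/280) ≈ -90.01°
PM = 180° + (-90.01°) = 89.99°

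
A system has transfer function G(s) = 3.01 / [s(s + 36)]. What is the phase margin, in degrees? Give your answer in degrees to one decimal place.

Gain crossover: |G(jω)| = 1 at ω ≈ 0.0836 rad/s.
∠G(j0.0836) = −90° − arctan(0.0836/36) ≈ -90.13°
PM = 180° + (-90.13°) = 89.87°

89.9°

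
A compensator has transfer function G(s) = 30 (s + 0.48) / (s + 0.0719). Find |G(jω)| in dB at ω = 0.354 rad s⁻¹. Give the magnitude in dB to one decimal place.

33.9 dB

|j0.354 + 0.48| = √(0.354² + 0.48²) = 0.5964
|j0.354 + 0.0719| = √(0.354² + 0.0719²) = 0.3612
|G(j0.354)| = 30 × 0.5964 / 0.3612 = 49.533
20 log₁₀(49.533) = 33.90 dB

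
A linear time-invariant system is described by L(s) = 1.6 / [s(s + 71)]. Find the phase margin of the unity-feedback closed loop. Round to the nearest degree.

90 deg

Gain crossover: |L(jω)| = 1 at ω ≈ 0.0225 rad/s.
∠L(j0.0225) = −90° − arctan(0.0225/71) ≈ -90.02°
PM = 180° + (-90.02°) = 89.98°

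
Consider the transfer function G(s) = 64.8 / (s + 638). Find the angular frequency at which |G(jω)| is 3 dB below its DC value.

638 rad s⁻¹

For a single-pole low-pass, the −3 dB point is at the pole: ω = 638 rad s⁻¹.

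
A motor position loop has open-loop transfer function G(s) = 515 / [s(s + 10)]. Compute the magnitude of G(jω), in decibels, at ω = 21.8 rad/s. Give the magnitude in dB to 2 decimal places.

|j21.8 + 10| = √(21.8² + 10²) = 23.98
|j21.8| = 21.8
|G(j21.8)| = 515 / (23.98 × 21.8) = 0.98498
20 log₁₀(0.98498) = -0.131 dB

-0.13 dB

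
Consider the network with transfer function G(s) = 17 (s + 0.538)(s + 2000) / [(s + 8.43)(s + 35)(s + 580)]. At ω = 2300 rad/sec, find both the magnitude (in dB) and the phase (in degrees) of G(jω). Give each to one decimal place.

|j2300 + 0.538| = √(2300² + 0.538²) = 2300
|j2300 + 2000| = √(2300² + 2000²) = 3048
|j2300 + 8.43| = √(2300² + 8.43²) = 2300
|j2300 + 35| = √(2300² + 35²) = 2300
|j2300 + 580| = √(2300² + 580²) = 2372
|G(j2300)| = 17 × 2300 × 3048 / (2300 × 2300 × 2372) = 0.0094964
20 log₁₀(0.0094964) = -40.45 dB
∠(j2300 + 0.538) = arctan(2300/0.538) = 89.99°
∠(j2300 + 2000) = arctan(2300/2000) = 48.99°
∠(j2300 + 8.43) = arctan(2300/8.43) = 89.79°
∠(j2300 + 35) = arctan(2300/35) = 89.13°
∠(j2300 + 580) = arctan(2300/580) = 75.85°
∠G(j2300) = 89.99° + 48.99° − (89.79° + 89.13° + 75.85°) = -115.79°

|G| = -40.4 dB, ∠G = -115.8°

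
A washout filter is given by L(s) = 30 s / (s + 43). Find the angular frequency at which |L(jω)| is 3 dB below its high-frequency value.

43 rad/s

For a single-pole high-pass, the −3 dB point is at the pole: ω = 43 rad/s.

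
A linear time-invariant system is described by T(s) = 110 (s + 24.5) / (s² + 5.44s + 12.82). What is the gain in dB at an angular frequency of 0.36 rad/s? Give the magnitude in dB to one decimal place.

|j0.36 + 24.5| = √(0.36² + 24.5²) = 24.5
|(j0.36)² + 5.44(j0.36) + 12.82| = |12.69 + j1.9584| = 12.84
|T(j0.36)| = 110 × 24.5 / 12.84 = 209.9
20 log₁₀(209.9) = 46.44 dB

46.4 dB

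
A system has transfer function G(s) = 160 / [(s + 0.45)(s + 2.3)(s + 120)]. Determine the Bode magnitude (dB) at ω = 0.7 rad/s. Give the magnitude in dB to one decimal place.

|j0.7 + 0.45| = √(0.7² + 0.45²) = 0.8322
|j0.7 + 2.3| = √(0.7² + 2.3²) = 2.404
|j0.7 + 120| = √(0.7² + 120²) = 120
|G(j0.7)| = 160 / (0.8322 × 2.404 × 120) = 0.66643
20 log₁₀(0.66643) = -3.52 dB

-3.5 dB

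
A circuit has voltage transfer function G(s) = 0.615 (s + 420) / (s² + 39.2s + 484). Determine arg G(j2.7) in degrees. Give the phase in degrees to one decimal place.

∠(j2.7 + 420) = arctan(2.7/420) = 0.37°
∠[(j2.7)² + 39.2(j2.7) + 484] = ∠[476.71 + j105.84] = 12.52°
∠G(j2.7) = 0.37° − 12.52° = -12.15°

-12.1°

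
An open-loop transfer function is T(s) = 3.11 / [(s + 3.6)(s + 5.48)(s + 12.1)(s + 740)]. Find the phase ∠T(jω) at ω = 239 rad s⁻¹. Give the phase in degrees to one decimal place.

∠(j239 + 3.6) = arctan(239/3.6) = 89.14°
∠(j239 + 5.48) = arctan(239/5.48) = 88.69°
∠(j239 + 12.1) = arctan(239/12.1) = 87.10°
∠(j239 + 740) = arctan(239/740) = 17.90°
∠T(j239) = − (89.14° + 88.69° + 87.10° + 17.90°) = -282.82°

-282.8°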